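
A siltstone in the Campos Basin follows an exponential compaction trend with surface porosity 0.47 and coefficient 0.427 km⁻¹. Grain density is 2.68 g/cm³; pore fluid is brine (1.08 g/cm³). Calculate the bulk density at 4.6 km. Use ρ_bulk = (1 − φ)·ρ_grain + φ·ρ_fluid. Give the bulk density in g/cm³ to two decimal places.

2.57 g/cm³

Porosity at depth: φ = 0.47·exp(−0.427×4.6) = 0.47×0.1403 = 0.0659
Bulk density: ρ_b = (1−φ)ρ_g + φ·ρ_f = 0.9341×2.68 + 0.0659×1.08
       = 2.503 + 0.071 = 2.575 g/cm³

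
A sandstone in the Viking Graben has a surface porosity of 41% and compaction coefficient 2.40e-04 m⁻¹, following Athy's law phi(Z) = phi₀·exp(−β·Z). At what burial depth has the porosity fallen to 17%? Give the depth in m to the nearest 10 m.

3670 m

Working in km (1 km = 1000 m; β in km⁻¹ = β in m⁻¹ × 1000):
Invert Athy's law: Z = ln(phi₀/phi) / β
Z = ln(0.41/0.17) / 0.24 = ln(2.412) / 0.24 = 0.8804 / 0.24 = 3.668 km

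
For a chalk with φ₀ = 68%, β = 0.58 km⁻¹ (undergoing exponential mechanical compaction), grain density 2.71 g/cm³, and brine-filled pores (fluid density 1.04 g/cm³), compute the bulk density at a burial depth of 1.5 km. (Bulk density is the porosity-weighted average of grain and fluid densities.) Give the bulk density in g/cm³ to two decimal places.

Porosity at depth: φ = 0.68·exp(−0.58×1.5) = 0.68×0.4190 = 0.2849
Bulk density: ρ_b = (1−φ)ρ_g + φ·ρ_f = 0.7151×2.71 + 0.2849×1.04
       = 1.938 + 0.296 = 2.234 g/cm³

2.23 g/cm³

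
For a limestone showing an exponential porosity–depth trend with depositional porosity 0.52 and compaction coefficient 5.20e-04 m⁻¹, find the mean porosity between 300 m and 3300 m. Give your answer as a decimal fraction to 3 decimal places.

0.225

Working in km (1 km = 1000 m; k in km⁻¹ = k in m⁻¹ × 1000):
⟨φ⟩ = (1/(z₂−z₁)) ∫ φ₀ e^(−kz) dz = φ₀·(e^(−k·z₁) − e^(−k·z₂)) / (k·(z₂−z₁))
e^(−0.52×0.3) = 0.8556; e^(−0.52×3.3) = 0.1798
⟨φ⟩ = 0.52 × (0.8556 − 0.1798) / (0.52 × 3) = 0.52 × 0.4332 = 0.2253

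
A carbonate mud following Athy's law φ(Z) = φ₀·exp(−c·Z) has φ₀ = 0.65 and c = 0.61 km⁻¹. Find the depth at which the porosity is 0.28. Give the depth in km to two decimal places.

1.38 km

Invert Athy's law: Z = ln(φ₀/φ) / c
Z = ln(0.65/0.28) / 0.61 = ln(2.321) / 0.61 = 0.8422 / 0.61 = 1.381 km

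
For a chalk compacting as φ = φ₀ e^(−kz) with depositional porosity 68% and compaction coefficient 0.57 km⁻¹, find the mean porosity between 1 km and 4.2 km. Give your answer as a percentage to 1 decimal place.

17.7%

⟨φ⟩ = (1/(z₂−z₁)) ∫ φ₀ e^(−kz) dz = φ₀·(e^(−k·z₁) − e^(−k·z₂)) / (k·(z₂−z₁))
e^(−0.57×1) = 0.5655; e^(−0.57×4.2) = 0.0913
⟨φ⟩ = 0.68 × (0.5655 − 0.0913) / (0.57 × 3.2) = 0.68 × 0.2600 = 0.1768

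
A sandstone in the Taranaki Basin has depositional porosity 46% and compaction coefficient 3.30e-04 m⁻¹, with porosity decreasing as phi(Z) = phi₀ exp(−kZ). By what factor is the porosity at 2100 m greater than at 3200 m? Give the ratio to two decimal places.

Working in km (1 km = 1000 m; k in km⁻¹ = k in m⁻¹ × 1000):
phi(Z₁)/phi(Z₂) = e^(−k·Z₁)/e^(−k·Z₂) = e^{k(Z₂−Z₁)}
= exp(0.33 × 1.1) = exp(0.363) = 1.4376

1.44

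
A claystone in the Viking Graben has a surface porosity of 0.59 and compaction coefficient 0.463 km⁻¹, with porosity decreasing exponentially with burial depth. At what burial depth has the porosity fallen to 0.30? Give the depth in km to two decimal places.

Invert Athy's law: z = ln(n₀/n) / c
z = ln(0.59/0.3) / 0.463 = ln(1.967) / 0.463 = 0.6763 / 0.463 = 1.461 km

1.46 km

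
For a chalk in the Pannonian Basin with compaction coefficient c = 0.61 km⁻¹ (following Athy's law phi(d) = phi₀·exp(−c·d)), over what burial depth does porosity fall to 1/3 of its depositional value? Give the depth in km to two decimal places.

phi/phi₀ = 1/3 ⇒ exp(−c·d) = 1/3 ⇒ d = ln(3) / c
d = 1.0986 / 0.61 = 1.801 km

1.80 km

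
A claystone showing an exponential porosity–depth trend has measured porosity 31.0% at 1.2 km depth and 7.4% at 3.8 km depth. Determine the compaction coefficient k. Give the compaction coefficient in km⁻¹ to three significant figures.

Athy: n(d) = n₀ e^(−kd) ⇒ n₁/n₂ = e^{k(d₂−d₁)} ⇒ k = ln(n₁/n₂)/(d₂−d₁)
k = ln(0.31/0.074) / (3.8 − 1.2) = ln(4.189) / 2.6 = 1.4325 / 2.6 = 0.551 km⁻¹

0.551 km⁻¹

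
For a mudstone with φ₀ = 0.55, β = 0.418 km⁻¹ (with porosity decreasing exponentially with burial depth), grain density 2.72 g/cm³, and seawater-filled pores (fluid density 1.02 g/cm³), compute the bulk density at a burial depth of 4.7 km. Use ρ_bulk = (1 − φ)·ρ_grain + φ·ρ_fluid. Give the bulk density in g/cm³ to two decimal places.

2.59 g/cm³

Porosity at depth: φ = 0.55·exp(−0.418×4.7) = 0.55×0.1402 = 0.0771
Bulk density: ρ_b = (1−φ)ρ_g + φ·ρ_f = 0.9229×2.72 + 0.0771×1.02
       = 2.510 + 0.079 = 2.589 g/cm³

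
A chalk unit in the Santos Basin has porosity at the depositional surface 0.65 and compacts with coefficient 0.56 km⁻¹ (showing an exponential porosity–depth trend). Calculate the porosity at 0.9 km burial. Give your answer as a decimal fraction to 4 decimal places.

phi = phi₀·exp(−β·Z) = 0.65 × exp(−0.56 × 0.9) = 0.65 × exp(−0.504)
  = 0.65 × 0.6041 = 0.3927

0.3927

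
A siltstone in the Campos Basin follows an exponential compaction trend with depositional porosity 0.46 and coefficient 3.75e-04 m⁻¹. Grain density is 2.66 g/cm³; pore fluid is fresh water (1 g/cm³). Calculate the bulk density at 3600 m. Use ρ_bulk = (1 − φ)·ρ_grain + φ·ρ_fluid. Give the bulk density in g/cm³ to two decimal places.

Working in km (1 km = 1000 m; β in km⁻¹ = β in m⁻¹ × 1000):
Porosity at depth: n = 0.46·exp(−0.375×3.6) = 0.46×0.2592 = 0.1193
Bulk density: ρ_b = (1−n)ρ_g + n·ρ_f = 0.8807×2.66 + 0.1193×1
       = 2.343 + 0.119 = 2.462 g/cm³

2.46 g/cm³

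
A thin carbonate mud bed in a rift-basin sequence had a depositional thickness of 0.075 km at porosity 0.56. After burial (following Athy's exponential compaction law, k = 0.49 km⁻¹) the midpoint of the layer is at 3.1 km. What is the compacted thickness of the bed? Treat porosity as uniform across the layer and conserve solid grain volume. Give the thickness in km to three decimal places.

0.038 km

Porosity at 3.1 km: n = 0.56·exp(−0.49×3.1) = 0.1226
Solid-volume conservation: h(1−n) = h₀(1−n₀) ⇒ h = h₀·(1−n₀)/(1−n)
h = 0.075 × (1 − 0.56)/(1 − 0.1226) = 0.075 × 0.5015 = 0.0376 km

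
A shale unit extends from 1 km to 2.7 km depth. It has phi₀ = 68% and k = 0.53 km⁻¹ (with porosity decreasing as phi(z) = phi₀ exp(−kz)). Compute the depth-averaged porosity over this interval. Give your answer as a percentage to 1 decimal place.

⟨phi⟩ = (1/(z₂−z₁)) ∫ phi₀ e^(−kz) dz = phi₀·(e^(−k·z₁) − e^(−k·z₂)) / (k·(z₂−z₁))
e^(−0.53×1) = 0.5886; e^(−0.53×2.7) = 0.2391
⟨phi⟩ = 0.68 × (0.5886 − 0.2391) / (0.53 × 1.7) = 0.68 × 0.3879 = 0.2638

26.4%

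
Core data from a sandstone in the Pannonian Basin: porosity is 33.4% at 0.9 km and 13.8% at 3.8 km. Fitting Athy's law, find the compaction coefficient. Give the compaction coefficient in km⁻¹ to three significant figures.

Athy: phi(Z) = phi₀ e^(−cZ) ⇒ phi₁/phi₂ = e^{c(Z₂−Z₁)} ⇒ c = ln(phi₁/phi₂)/(Z₂−Z₁)
c = ln(0.334/0.138) / (3.8 − 0.9) = ln(2.42) / 2.9 = 0.8839 / 2.9 = 0.3048 km⁻¹

0.305 km⁻¹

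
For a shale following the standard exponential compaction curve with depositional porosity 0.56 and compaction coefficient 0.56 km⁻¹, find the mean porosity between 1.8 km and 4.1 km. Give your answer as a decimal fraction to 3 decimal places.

⟨n⟩ = (1/(Z₂−Z₁)) ∫ n₀ e^(−kZ) dZ = n₀·(e^(−k·Z₁) − e^(−k·Z₂)) / (k·(Z₂−Z₁))
e^(−0.56×1.8) = 0.3649; e^(−0.56×4.1) = 0.1007
⟨n⟩ = 0.56 × (0.3649 − 0.1007) / (0.56 × 2.3) = 0.56 × 0.2052 = 0.1149

0.115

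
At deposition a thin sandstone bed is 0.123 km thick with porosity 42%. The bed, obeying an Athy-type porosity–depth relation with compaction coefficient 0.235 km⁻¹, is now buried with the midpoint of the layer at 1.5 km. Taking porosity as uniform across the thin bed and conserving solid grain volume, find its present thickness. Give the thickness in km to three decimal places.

0.101 km

Porosity at 1.5 km: phi = 0.42·exp(−0.235×1.5) = 0.2952
Solid-volume conservation: h(1−phi) = h₀(1−phi₀) ⇒ h = h₀·(1−phi₀)/(1−phi)
h = 0.123 × (1 − 0.42)/(1 − 0.2952) = 0.123 × 0.8230 = 0.1012 km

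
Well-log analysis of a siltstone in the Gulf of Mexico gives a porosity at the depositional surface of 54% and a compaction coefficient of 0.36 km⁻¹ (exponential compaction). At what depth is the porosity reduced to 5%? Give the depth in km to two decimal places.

Invert Athy's law: Z = ln(n₀/n) / β
Z = ln(0.54/0.05) / 0.36 = ln(10.8) / 0.36 = 2.3795 / 0.36 = 6.610 km

6.61 km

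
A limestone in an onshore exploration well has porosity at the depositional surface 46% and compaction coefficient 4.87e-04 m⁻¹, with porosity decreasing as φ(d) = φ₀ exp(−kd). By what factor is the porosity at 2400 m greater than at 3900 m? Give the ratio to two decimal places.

Working in km (1 km = 1000 m; k in km⁻¹ = k in m⁻¹ × 1000):
φ(d₁)/φ(d₂) = e^(−k·d₁)/e^(−k·d₂) = e^{k(d₂−d₁)}
= exp(0.487 × 1.5) = exp(0.7305) = 2.0761

2.08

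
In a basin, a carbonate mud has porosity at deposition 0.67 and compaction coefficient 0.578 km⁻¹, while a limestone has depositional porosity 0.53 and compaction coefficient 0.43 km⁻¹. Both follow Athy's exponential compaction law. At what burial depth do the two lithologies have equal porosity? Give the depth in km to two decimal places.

Set φ₀ₐ e^(−kₐZ) = φ₀ᵦ e^(−kᵦZ) ⇒ ln(φ₀ₐ/φ₀ᵦ) = (kₐ − kᵦ)·Z
Z = ln(0.67/0.53) / (0.578 − 0.43) = 0.2344 / 0.148 = 1.584 km

1.58 km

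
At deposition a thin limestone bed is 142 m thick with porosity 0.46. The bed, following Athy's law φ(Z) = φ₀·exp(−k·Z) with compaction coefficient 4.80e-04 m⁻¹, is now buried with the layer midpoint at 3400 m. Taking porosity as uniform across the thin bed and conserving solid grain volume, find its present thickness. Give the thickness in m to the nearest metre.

84 m

Working in km (1 km = 1000 m; k in km⁻¹ = k in m⁻¹ × 1000):
Porosity at 3.4 km: φ = 0.46·exp(−0.48×3.4) = 0.0899
Solid-volume conservation: h(1−φ) = h₀(1−φ₀) ⇒ h = h₀·(1−φ₀)/(1−φ)
h = 0.142 × (1 − 0.46)/(1 − 0.0899) = 0.142 × 0.5934 = 0.0843 km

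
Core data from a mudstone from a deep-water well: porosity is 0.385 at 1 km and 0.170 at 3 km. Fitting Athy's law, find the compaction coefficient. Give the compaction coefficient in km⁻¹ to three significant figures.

0.409 km⁻¹

Athy: n(Z) = n₀ e^(−βZ) ⇒ n₁/n₂ = e^{β(Z₂−Z₁)} ⇒ β = ln(n₁/n₂)/(Z₂−Z₁)
β = ln(0.385/0.17) / (3 − 1) = ln(2.265) / 2 = 0.8174 / 2 = 0.4087 km⁻¹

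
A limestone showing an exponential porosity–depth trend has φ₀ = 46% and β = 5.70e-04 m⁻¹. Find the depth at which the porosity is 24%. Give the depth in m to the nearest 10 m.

1140 m

Working in km (1 km = 1000 m; β in km⁻¹ = β in m⁻¹ × 1000):
Invert Athy's law: Z = ln(φ₀/φ) / β
Z = ln(0.46/0.24) / 0.57 = ln(1.917) / 0.57 = 0.6506 / 0.57 = 1.141 km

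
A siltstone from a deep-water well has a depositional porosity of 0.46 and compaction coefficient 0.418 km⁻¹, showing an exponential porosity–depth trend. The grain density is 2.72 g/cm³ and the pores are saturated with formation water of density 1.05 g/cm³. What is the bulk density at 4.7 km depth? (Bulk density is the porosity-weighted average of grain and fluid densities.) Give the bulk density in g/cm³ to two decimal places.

Porosity at depth: n = 0.46·exp(−0.418×4.7) = 0.46×0.1402 = 0.0645
Bulk density: ρ_b = (1−n)ρ_g + n·ρ_f = 0.9355×2.72 + 0.0645×1.05
       = 2.545 + 0.068 = 2.612 g/cm³

2.61 g/cm³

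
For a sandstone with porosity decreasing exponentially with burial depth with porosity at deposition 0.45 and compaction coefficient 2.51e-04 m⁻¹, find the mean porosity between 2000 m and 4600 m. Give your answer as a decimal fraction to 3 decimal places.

Working in km (1 km = 1000 m; β in km⁻¹ = β in m⁻¹ × 1000):
⟨n⟩ = (1/(Z₂−Z₁)) ∫ n₀ e^(−βZ) dZ = n₀·(e^(−β·Z₁) − e^(−β·Z₂)) / (β·(Z₂−Z₁))
e^(−0.251×2) = 0.6053; e^(−0.251×4.6) = 0.3152
⟨n⟩ = 0.45 × (0.6053 − 0.3152) / (0.251 × 2.6) = 0.45 × 0.4446 = 0.2001

0.200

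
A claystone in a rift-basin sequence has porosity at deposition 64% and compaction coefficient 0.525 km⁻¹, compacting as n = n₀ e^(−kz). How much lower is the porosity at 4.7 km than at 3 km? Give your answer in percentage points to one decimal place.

7.8 percentage points

n(3) = 0.64·e^(−0.525×3) = 0.1325
n(4.7) = 0.64·e^(−0.525×4.7) = 0.0543
Δn = 0.1325 − 0.0543 = 0.0782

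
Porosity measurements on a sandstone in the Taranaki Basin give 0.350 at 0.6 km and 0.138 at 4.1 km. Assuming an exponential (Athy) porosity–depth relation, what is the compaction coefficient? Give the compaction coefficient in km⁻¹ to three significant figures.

0.266 km⁻¹

Athy: phi(z) = phi₀ e^(−cz) ⇒ phi₁/phi₂ = e^{c(z₂−z₁)} ⇒ c = ln(phi₁/phi₂)/(z₂−z₁)
c = ln(0.35/0.138) / (4.1 − 0.6) = ln(2.536) / 3.5 = 0.9307 / 3.5 = 0.2659 km⁻¹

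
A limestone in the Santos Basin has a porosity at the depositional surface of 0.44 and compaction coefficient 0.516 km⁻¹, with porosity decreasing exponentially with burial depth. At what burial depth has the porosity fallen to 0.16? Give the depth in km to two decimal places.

Invert Athy's law: z = ln(phi₀/phi) / β
z = ln(0.44/0.16) / 0.516 = ln(2.75) / 0.516 = 1.0116 / 0.516 = 1.960 km

1.96 km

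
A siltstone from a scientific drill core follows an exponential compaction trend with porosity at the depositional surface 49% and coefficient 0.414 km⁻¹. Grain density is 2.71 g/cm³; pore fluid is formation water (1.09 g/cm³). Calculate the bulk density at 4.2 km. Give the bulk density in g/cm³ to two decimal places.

Porosity at depth: n = 0.49·exp(−0.414×4.2) = 0.49×0.1757 = 0.0861
Bulk density: ρ_b = (1−n)ρ_g + n·ρ_f = 0.9139×2.71 + 0.0861×1.09
       = 2.477 + 0.094 = 2.571 g/cm³

2.57 g/cm³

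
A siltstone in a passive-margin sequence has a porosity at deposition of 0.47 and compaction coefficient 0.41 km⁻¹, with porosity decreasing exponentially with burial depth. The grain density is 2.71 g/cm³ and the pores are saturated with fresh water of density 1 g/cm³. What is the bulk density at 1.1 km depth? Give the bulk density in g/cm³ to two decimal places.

Porosity at depth: phi = 0.47·exp(−0.41×1.1) = 0.47×0.6370 = 0.2994
Bulk density: ρ_b = (1−phi)ρ_g + phi·ρ_f = 0.7006×2.71 + 0.2994×1
       = 1.899 + 0.299 = 2.198 g/cm³

2.20 g/cm³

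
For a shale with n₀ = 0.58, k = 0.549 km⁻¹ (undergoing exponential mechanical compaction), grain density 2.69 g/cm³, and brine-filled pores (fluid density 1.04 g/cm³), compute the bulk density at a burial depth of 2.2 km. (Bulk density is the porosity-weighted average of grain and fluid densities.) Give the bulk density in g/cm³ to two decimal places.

Porosity at depth: n = 0.58·exp(−0.549×2.2) = 0.58×0.2989 = 0.1733
Bulk density: ρ_b = (1−n)ρ_g + n·ρ_f = 0.8267×2.69 + 0.1733×1.04
       = 2.224 + 0.180 = 2.404 g/cm³

2.40 g/cm³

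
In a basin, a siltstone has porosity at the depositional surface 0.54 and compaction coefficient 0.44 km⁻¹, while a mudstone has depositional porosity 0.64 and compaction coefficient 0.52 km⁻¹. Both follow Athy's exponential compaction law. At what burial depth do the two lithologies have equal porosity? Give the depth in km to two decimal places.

Set n₀ₐ e^(−βₐZ) = n₀ᵦ e^(−βᵦZ) ⇒ ln(n₀ₐ/n₀ᵦ) = (βₐ − βᵦ)·Z
Z = ln(0.54/0.64) / (0.44 − 0.52) = -0.1699 / -0.08 = 2.124 km

2.12 km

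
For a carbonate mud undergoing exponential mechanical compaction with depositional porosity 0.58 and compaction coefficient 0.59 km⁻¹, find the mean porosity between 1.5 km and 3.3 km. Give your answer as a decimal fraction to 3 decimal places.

0.147

⟨n⟩ = (1/(d₂−d₁)) ∫ n₀ e^(−cd) dd = n₀·(e^(−c·d₁) − e^(−c·d₂)) / (c·(d₂−d₁))
e^(−0.59×1.5) = 0.4127; e^(−0.59×3.3) = 0.1427
⟨n⟩ = 0.58 × (0.4127 − 0.1427) / (0.59 × 1.8) = 0.58 × 0.2542 = 0.1475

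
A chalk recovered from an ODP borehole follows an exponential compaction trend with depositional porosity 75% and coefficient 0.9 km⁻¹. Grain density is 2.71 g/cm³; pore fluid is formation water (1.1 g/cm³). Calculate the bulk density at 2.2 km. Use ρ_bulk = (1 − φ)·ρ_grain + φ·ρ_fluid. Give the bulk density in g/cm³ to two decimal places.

2.54 g/cm³

Porosity at depth: n = 0.75·exp(−0.9×2.2) = 0.75×0.1381 = 0.1036
Bulk density: ρ_b = (1−n)ρ_g + n·ρ_f = 0.8964×2.71 + 0.1036×1.1
       = 2.429 + 0.114 = 2.543 g/cm³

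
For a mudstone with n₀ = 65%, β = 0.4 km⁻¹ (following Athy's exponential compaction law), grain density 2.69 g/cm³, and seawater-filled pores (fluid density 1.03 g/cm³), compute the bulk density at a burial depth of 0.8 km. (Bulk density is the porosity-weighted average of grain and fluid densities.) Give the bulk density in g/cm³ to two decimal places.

1.91 g/cm³

Porosity at depth: n = 0.65·exp(−0.4×0.8) = 0.65×0.7261 = 0.4720
Bulk density: ρ_b = (1−n)ρ_g + n·ρ_f = 0.5280×2.69 + 0.4720×1.03
       = 1.420 + 0.486 = 1.906 g/cm³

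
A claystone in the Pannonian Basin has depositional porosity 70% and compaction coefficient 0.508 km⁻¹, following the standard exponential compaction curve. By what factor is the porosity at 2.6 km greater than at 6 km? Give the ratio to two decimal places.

5.62

n(Z₁)/n(Z₂) = e^(−c·Z₁)/e^(−c·Z₂) = e^{c(Z₂−Z₁)}
= exp(0.508 × 3.4) = exp(1.727) = 5.6249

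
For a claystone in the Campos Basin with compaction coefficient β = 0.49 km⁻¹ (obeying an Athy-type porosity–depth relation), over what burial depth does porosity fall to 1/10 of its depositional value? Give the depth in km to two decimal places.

4.70 km

phi/phi₀ = 1/10 ⇒ exp(−β·d) = 1/10 ⇒ d = ln(10) / β
d = 2.3026 / 0.49 = 4.699 km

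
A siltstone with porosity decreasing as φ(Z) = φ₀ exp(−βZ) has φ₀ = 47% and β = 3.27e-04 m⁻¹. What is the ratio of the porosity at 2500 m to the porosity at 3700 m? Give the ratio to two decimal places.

1.48

Working in km (1 km = 1000 m; β in km⁻¹ = β in m⁻¹ × 1000):
φ(Z₁)/φ(Z₂) = e^(−β·Z₁)/e^(−β·Z₂) = e^{β(Z₂−Z₁)}
= exp(0.327 × 1.2) = exp(0.3924) = 1.4805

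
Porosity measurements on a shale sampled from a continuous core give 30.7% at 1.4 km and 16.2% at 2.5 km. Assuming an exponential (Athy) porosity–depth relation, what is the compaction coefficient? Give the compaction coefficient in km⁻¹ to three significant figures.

Athy: phi(z) = phi₀ e^(−βz) ⇒ phi₁/phi₂ = e^{β(z₂−z₁)} ⇒ β = ln(phi₁/phi₂)/(z₂−z₁)
β = ln(0.307/0.162) / (2.5 − 1.4) = ln(1.895) / 1.1 = 0.6393 / 1.1 = 0.5811 km⁻¹

0.581 km⁻¹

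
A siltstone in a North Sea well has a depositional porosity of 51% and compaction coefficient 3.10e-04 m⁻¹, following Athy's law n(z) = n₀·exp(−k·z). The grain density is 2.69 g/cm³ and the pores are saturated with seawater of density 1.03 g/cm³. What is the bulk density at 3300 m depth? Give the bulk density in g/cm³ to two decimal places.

Working in km (1 km = 1000 m; k in km⁻¹ = k in m⁻¹ × 1000):
Porosity at depth: n = 0.51·exp(−0.31×3.3) = 0.51×0.3595 = 0.1834
Bulk density: ρ_b = (1−n)ρ_g + n·ρ_f = 0.8166×2.69 + 0.1834×1.03
       = 2.197 + 0.189 = 2.386 g/cm³

2.39 g/cm³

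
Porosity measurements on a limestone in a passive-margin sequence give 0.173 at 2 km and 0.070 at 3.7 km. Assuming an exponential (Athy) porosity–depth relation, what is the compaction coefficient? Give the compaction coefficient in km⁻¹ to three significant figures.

Athy: phi(Z) = phi₀ e^(−βZ) ⇒ phi₁/phi₂ = e^{β(Z₂−Z₁)} ⇒ β = ln(phi₁/phi₂)/(Z₂−Z₁)
β = ln(0.173/0.07) / (3.7 − 2) = ln(2.471) / 1.7 = 0.9048 / 1.7 = 0.5322 km⁻¹

0.532 km⁻¹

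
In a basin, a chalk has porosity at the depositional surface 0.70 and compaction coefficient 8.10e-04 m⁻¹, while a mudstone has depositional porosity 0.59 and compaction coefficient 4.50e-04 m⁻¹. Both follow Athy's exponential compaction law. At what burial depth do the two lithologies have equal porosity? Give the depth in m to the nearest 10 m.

Working in km (1 km = 1000 m; k in km⁻¹ = k in m⁻¹ × 1000):
Set phi₀ₐ e^(−kₐz) = phi₀ᵦ e^(−kᵦz) ⇒ ln(phi₀ₐ/phi₀ᵦ) = (kₐ − kᵦ)·z
z = ln(0.7/0.59) / (0.81 − 0.45) = 0.1710 / 0.36 = 0.475 km

470 m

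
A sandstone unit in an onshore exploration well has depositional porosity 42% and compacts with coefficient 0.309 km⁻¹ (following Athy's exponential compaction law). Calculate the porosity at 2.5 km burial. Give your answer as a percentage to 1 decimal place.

phi = phi₀·exp(−c·d) = 0.42 × exp(−0.309 × 2.5) = 0.42 × exp(−0.7725)
  = 0.42 × 0.4619 = 0.1940

19.4%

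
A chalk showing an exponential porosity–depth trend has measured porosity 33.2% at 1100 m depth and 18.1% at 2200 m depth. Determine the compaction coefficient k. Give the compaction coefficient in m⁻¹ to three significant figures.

Working in km (1 km = 1000 m; k in km⁻¹ = k in m⁻¹ × 1000):
Athy: phi(d) = phi₀ e^(−kd) ⇒ phi₁/phi₂ = e^{k(d₂−d₁)} ⇒ k = ln(phi₁/phi₂)/(d₂−d₁)
k = ln(0.332/0.181) / (2.2 − 1.1) = ln(1.834) / 1.1 = 0.6066 / 1.1 = 0.5515 km⁻¹

0.000551 m⁻¹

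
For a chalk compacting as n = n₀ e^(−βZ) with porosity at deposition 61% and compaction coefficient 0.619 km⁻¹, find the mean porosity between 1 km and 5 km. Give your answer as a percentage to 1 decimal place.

12.2%

⟨n⟩ = (1/(Z₂−Z₁)) ∫ n₀ e^(−βZ) dZ = n₀·(e^(−β·Z₁) − e^(−β·Z₂)) / (β·(Z₂−Z₁))
e^(−0.619×1) = 0.5385; e^(−0.619×5) = 0.0453
⟨n⟩ = 0.61 × (0.5385 − 0.0453) / (0.619 × 4) = 0.61 × 0.1992 = 0.1215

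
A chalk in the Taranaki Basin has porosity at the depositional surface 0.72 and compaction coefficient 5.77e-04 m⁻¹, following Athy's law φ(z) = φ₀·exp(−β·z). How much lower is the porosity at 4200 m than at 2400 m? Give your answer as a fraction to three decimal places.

0.116

Working in km (1 km = 1000 m; β in km⁻¹ = β in m⁻¹ × 1000):
φ(2.4) = 0.72·e^(−0.577×2.4) = 0.1803
φ(4.2) = 0.72·e^(−0.577×4.2) = 0.0638
Δφ = 0.1803 − 0.0638 = 0.1165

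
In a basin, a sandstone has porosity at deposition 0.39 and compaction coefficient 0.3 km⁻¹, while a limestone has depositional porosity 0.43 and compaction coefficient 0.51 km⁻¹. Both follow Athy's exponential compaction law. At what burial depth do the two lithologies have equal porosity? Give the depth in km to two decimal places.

0.46 km

Set phi₀ₐ e^(−cₐd) = phi₀ᵦ e^(−cᵦd) ⇒ ln(phi₀ₐ/phi₀ᵦ) = (cₐ − cᵦ)·d
d = ln(0.39/0.43) / (0.3 − 0.51) = -0.0976 / -0.21 = 0.465 km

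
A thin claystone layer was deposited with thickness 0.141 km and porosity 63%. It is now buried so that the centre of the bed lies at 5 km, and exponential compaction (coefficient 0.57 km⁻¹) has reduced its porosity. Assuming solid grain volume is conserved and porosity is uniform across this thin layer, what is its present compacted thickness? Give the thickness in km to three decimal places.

Porosity at 5 km: n = 0.63·exp(−0.57×5) = 0.0364
Solid-volume conservation: h(1−n) = h₀(1−n₀) ⇒ h = h₀·(1−n₀)/(1−n)
h = 0.141 × (1 − 0.63)/(1 − 0.0364) = 0.141 × 0.3840 = 0.0541 km

0.054 km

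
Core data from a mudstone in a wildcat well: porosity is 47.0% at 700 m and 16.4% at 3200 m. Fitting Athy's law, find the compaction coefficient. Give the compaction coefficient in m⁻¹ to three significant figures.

0.000421 m⁻¹

Working in km (1 km = 1000 m; k in km⁻¹ = k in m⁻¹ × 1000):
Athy: n(Z) = n₀ e^(−kZ) ⇒ n₁/n₂ = e^{k(Z₂−Z₁)} ⇒ k = ln(n₁/n₂)/(Z₂−Z₁)
k = ln(0.47/0.164) / (3.2 − 0.7) = ln(2.866) / 2.5 = 1.0529 / 2.5 = 0.4211 km⁻¹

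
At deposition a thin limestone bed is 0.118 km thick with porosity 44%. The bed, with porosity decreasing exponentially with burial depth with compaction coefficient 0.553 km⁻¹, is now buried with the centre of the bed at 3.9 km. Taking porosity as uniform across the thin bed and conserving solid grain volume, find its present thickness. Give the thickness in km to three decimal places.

0.070 km

Porosity at 3.9 km: φ = 0.44·exp(−0.553×3.9) = 0.0509
Solid-volume conservation: h(1−φ) = h₀(1−φ₀) ⇒ h = h₀·(1−φ₀)/(1−φ)
h = 0.118 × (1 − 0.44)/(1 − 0.0509) = 0.118 × 0.5900 = 0.0696 km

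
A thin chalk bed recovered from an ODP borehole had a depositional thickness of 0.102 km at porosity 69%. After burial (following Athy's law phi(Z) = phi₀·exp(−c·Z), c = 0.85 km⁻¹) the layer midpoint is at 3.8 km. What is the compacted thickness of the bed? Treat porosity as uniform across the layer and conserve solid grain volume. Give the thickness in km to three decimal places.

0.033 km

Porosity at 3.8 km: phi = 0.69·exp(−0.85×3.8) = 0.0273
Solid-volume conservation: h(1−phi) = h₀(1−phi₀) ⇒ h = h₀·(1−phi₀)/(1−phi)
h = 0.102 × (1 − 0.69)/(1 − 0.0273) = 0.102 × 0.3187 = 0.0325 km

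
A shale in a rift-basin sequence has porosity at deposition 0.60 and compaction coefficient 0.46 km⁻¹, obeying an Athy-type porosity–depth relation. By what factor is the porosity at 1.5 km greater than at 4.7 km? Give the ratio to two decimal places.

phi(z₁)/phi(z₂) = e^(−β·z₁)/e^(−β·z₂) = e^{β(z₂−z₁)}
= exp(0.46 × 3.2) = exp(1.472) = 4.3579

4.36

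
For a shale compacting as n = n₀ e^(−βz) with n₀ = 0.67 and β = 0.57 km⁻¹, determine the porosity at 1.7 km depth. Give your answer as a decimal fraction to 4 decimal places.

n = n₀·exp(−β·z) = 0.67 × exp(−0.57 × 1.7) = 0.67 × exp(−0.969)
  = 0.67 × 0.3795 = 0.2542

0.2542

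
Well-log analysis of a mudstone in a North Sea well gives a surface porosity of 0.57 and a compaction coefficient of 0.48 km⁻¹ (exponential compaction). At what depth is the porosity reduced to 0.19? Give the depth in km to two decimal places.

2.29 km

Invert Athy's law: z = ln(n₀/n) / β
z = ln(0.57/0.19) / 0.48 = ln(3) / 0.48 = 1.0986 / 0.48 = 2.289 km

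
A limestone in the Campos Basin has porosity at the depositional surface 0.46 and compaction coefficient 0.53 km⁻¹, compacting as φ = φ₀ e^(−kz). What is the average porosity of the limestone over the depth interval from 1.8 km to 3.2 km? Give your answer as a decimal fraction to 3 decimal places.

⟨φ⟩ = (1/(z₂−z₁)) ∫ φ₀ e^(−kz) dz = φ₀·(e^(−k·z₁) − e^(−k·z₂)) / (k·(z₂−z₁))
e^(−0.53×1.8) = 0.3852; e^(−0.53×3.2) = 0.1834
⟨φ⟩ = 0.46 × (0.3852 − 0.1834) / (0.53 × 1.4) = 0.46 × 0.2719 = 0.1251

0.125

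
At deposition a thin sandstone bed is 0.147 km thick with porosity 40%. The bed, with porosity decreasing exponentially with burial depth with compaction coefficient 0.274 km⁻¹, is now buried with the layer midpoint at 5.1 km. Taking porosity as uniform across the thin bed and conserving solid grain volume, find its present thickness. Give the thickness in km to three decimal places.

Porosity at 5.1 km: φ = 0.4·exp(−0.274×5.1) = 0.0989
Solid-volume conservation: h(1−φ) = h₀(1−φ₀) ⇒ h = h₀·(1−φ₀)/(1−φ)
h = 0.147 × (1 − 0.4)/(1 − 0.0989) = 0.147 × 0.6658 = 0.0979 km

0.098 km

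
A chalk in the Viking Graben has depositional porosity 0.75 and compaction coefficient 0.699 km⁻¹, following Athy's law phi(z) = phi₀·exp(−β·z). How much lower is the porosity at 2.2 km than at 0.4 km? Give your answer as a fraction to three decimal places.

0.406

phi(0.4) = 0.75·e^(−0.699×0.4) = 0.5671
phi(2.2) = 0.75·e^(−0.699×2.2) = 0.1611
Δphi = 0.5671 − 0.1611 = 0.4059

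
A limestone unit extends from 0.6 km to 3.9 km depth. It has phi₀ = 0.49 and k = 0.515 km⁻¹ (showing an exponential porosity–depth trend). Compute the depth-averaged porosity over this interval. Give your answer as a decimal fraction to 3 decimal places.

0.173

⟨phi⟩ = (1/(z₂−z₁)) ∫ phi₀ e^(−kz) dz = phi₀·(e^(−k·z₁) − e^(−k·z₂)) / (k·(z₂−z₁))
e^(−0.515×0.6) = 0.7342; e^(−0.515×3.9) = 0.1342
⟨phi⟩ = 0.49 × (0.7342 − 0.1342) / (0.515 × 3.3) = 0.49 × 0.3530 = 0.1730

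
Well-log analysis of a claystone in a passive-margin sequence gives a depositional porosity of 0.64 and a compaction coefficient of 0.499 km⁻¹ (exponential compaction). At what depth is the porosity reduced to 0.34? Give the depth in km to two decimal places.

Invert Athy's law: d = ln(φ₀/φ) / β
d = ln(0.64/0.34) / 0.499 = ln(1.882) / 0.499 = 0.6325 / 0.499 = 1.268 km

1.27 km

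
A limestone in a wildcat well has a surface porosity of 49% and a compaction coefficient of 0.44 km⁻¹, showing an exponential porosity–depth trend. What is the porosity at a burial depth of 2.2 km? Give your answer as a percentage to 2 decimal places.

n = n₀·exp(−k·Z) = 0.49 × exp(−0.44 × 2.2) = 0.49 × exp(−0.968)
  = 0.49 × 0.3798 = 0.1861

18.61%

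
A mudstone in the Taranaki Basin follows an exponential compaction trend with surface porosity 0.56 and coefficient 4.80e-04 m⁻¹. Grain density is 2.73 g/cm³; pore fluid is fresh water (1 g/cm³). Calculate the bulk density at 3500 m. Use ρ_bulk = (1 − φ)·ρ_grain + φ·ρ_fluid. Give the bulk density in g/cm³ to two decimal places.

Working in km (1 km = 1000 m; c in km⁻¹ = c in m⁻¹ × 1000):
Porosity at depth: phi = 0.56·exp(−0.48×3.5) = 0.56×0.1864 = 0.1044
Bulk density: ρ_b = (1−phi)ρ_g + phi·ρ_f = 0.8956×2.73 + 0.1044×1
       = 2.445 + 0.104 = 2.549 g/cm³

2.55 g/cm³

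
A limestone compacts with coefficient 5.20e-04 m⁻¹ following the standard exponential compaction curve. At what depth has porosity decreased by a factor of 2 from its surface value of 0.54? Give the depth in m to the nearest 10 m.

Working in km (1 km = 1000 m; β in km⁻¹ = β in m⁻¹ × 1000):
φ/φ₀ = 1/2 ⇒ exp(−β·z) = 1/2 ⇒ z = ln(2) / β
z = 0.6931 / 0.52 = 1.333 km

1330 m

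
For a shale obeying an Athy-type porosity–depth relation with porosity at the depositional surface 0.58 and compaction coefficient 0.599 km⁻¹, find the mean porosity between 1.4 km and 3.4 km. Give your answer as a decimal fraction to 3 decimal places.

⟨phi⟩ = (1/(z₂−z₁)) ∫ phi₀ e^(−βz) dz = phi₀·(e^(−β·z₁) − e^(−β·z₂)) / (β·(z₂−z₁))
e^(−0.599×1.4) = 0.4323; e^(−0.599×3.4) = 0.1305
⟨phi⟩ = 0.58 × (0.4323 − 0.1305) / (0.599 × 2) = 0.58 × 0.2520 = 0.1461

0.146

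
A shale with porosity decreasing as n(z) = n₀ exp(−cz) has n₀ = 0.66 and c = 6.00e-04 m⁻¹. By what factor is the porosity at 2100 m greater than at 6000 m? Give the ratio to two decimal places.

10.38

Working in km (1 km = 1000 m; c in km⁻¹ = c in m⁻¹ × 1000):
n(z₁)/n(z₂) = e^(−c·z₁)/e^(−c·z₂) = e^{c(z₂−z₁)}
= exp(0.6 × 3.9) = exp(2.34) = 10.3812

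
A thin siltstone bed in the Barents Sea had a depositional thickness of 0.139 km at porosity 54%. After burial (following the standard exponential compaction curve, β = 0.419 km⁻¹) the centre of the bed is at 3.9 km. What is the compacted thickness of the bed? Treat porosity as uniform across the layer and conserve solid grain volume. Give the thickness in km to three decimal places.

Porosity at 3.9 km: phi = 0.54·exp(−0.419×3.9) = 0.1054
Solid-volume conservation: h(1−phi) = h₀(1−phi₀) ⇒ h = h₀·(1−phi₀)/(1−phi)
h = 0.139 × (1 − 0.54)/(1 − 0.1054) = 0.139 × 0.5142 = 0.0715 km

0.071 km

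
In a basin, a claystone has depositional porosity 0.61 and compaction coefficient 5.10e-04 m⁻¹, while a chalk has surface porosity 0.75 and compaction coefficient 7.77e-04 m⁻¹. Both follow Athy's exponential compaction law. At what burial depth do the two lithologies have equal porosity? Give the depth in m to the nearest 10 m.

Working in km (1 km = 1000 m; β in km⁻¹ = β in m⁻¹ × 1000):
Set n₀ₐ e^(−βₐd) = n₀ᵦ e^(−βᵦd) ⇒ ln(n₀ₐ/n₀ᵦ) = (βₐ − βᵦ)·d
d = ln(0.61/0.75) / (0.51 − 0.777) = -0.2066 / -0.267 = 0.774 km

770 m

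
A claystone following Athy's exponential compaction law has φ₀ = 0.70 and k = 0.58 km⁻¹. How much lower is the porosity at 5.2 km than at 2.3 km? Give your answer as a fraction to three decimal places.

0.150

φ(2.3) = 0.7·e^(−0.58×2.3) = 0.1844
φ(5.2) = 0.7·e^(−0.58×5.2) = 0.0343
Δφ = 0.1844 − 0.0343 = 0.1501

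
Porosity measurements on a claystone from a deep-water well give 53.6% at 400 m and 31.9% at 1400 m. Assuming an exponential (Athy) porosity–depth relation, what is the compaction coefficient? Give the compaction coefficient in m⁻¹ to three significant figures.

Working in km (1 km = 1000 m; c in km⁻¹ = c in m⁻¹ × 1000):
Athy: phi(z) = phi₀ e^(−cz) ⇒ phi₁/phi₂ = e^{c(z₂−z₁)} ⇒ c = ln(phi₁/phi₂)/(z₂−z₁)
c = ln(0.536/0.319) / (1.4 − 0.4) = ln(1.68) / 1 = 0.5189 / 1 = 0.5189 km⁻¹

0.000519 m⁻¹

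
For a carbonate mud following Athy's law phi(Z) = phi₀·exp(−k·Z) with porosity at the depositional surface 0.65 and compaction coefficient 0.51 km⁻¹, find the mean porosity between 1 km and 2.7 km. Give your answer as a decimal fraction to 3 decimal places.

⟨phi⟩ = (1/(Z₂−Z₁)) ∫ phi₀ e^(−kZ) dZ = phi₀·(e^(−k·Z₁) − e^(−k·Z₂)) / (k·(Z₂−Z₁))
e^(−0.51×1) = 0.6005; e^(−0.51×2.7) = 0.2523
⟨phi⟩ = 0.65 × (0.6005 − 0.2523) / (0.51 × 1.7) = 0.65 × 0.4016 = 0.2610

0.261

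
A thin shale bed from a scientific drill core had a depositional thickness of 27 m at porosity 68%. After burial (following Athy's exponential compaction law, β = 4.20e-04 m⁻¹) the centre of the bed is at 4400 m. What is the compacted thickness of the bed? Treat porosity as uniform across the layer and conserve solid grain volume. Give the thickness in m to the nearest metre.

Working in km (1 km = 1000 m; β in km⁻¹ = β in m⁻¹ × 1000):
Porosity at 4.4 km: n = 0.68·exp(−0.42×4.4) = 0.1071
Solid-volume conservation: h(1−n) = h₀(1−n₀) ⇒ h = h₀·(1−n₀)/(1−n)
h = 0.027 × (1 − 0.68)/(1 − 0.1071) = 0.027 × 0.3584 = 0.0097 km

10 m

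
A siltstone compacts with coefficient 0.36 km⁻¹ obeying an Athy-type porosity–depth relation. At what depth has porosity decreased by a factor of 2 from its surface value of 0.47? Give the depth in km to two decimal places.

φ/φ₀ = 1/2 ⇒ exp(−k·d) = 1/2 ⇒ d = ln(2) / k
d = 0.6931 / 0.36 = 1.925 km

1.93 km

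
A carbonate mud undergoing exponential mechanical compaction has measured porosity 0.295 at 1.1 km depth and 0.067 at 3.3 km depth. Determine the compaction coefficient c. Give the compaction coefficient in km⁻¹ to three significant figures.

0.674 km⁻¹

Athy: n(d) = n₀ e^(−cd) ⇒ n₁/n₂ = e^{c(d₂−d₁)} ⇒ c = ln(n₁/n₂)/(d₂−d₁)
c = ln(0.295/0.067) / (3.3 − 1.1) = ln(4.403) / 2.2 = 1.4823 / 2.2 = 0.6738 km⁻¹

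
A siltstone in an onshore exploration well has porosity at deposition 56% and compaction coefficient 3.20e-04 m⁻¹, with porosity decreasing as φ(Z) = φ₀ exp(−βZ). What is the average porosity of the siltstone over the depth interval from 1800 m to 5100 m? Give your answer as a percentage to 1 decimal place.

Working in km (1 km = 1000 m; β in km⁻¹ = β in m⁻¹ × 1000):
⟨φ⟩ = (1/(Z₂−Z₁)) ∫ φ₀ e^(−βZ) dZ = φ₀·(e^(−β·Z₁) − e^(−β·Z₂)) / (β·(Z₂−Z₁))
e^(−0.32×1.8) = 0.5621; e^(−0.32×5.1) = 0.1955
⟨φ⟩ = 0.56 × (0.5621 − 0.1955) / (0.32 × 3.3) = 0.56 × 0.3472 = 0.1944

19.4%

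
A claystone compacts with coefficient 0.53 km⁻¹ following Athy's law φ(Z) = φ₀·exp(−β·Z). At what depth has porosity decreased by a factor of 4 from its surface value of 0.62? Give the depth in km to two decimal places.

φ/φ₀ = 1/4 ⇒ exp(−β·Z) = 1/4 ⇒ Z = ln(4) / β
Z = 1.3863 / 0.53 = 2.616 km

2.62 km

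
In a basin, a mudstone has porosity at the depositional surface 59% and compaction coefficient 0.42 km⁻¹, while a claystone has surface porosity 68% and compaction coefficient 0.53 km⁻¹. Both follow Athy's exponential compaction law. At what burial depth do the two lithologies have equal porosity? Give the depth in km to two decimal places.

Set phi₀ₐ e^(−kₐz) = phi₀ᵦ e^(−kᵦz) ⇒ ln(phi₀ₐ/phi₀ᵦ) = (kₐ − kᵦ)·z
z = ln(0.59/0.68) / (0.42 − 0.53) = -0.1420 / -0.11 = 1.291 km

1.29 km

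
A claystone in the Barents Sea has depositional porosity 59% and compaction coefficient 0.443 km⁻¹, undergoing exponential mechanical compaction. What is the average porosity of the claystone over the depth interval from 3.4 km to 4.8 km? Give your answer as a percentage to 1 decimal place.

9.7%

⟨n⟩ = (1/(d₂−d₁)) ∫ n₀ e^(−kd) dd = n₀·(e^(−k·d₁) − e^(−k·d₂)) / (k·(d₂−d₁))
e^(−0.443×3.4) = 0.2218; e^(−0.443×4.8) = 0.1193
⟨n⟩ = 0.59 × (0.2218 − 0.1193) / (0.443 × 1.4) = 0.59 × 0.1652 = 0.0975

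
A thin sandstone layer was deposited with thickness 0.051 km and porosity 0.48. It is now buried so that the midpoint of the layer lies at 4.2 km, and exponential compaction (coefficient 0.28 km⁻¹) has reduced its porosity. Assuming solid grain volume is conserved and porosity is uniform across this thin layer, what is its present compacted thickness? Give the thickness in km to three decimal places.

0.031 km

Porosity at 4.2 km: phi = 0.48·exp(−0.28×4.2) = 0.1481
Solid-volume conservation: h(1−phi) = h₀(1−phi₀) ⇒ h = h₀·(1−phi₀)/(1−phi)
h = 0.051 × (1 − 0.48)/(1 − 0.1481) = 0.051 × 0.6104 = 0.0311 km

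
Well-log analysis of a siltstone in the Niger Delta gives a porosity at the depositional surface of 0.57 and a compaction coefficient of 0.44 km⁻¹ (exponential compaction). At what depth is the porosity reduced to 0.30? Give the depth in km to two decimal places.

Invert Athy's law: d = ln(phi₀/phi) / c
d = ln(0.57/0.3) / 0.44 = ln(1.9) / 0.44 = 0.6419 / 0.44 = 1.459 km

1.46 km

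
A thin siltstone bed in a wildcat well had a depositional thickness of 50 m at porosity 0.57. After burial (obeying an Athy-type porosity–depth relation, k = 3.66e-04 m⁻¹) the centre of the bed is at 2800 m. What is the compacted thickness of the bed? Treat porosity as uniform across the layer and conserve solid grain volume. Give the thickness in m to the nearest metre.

27 m

Working in km (1 km = 1000 m; k in km⁻¹ = k in m⁻¹ × 1000):
Porosity at 2.8 km: n = 0.57·exp(−0.366×2.8) = 0.2046
Solid-volume conservation: h(1−n) = h₀(1−n₀) ⇒ h = h₀·(1−n₀)/(1−n)
h = 0.05 × (1 − 0.57)/(1 − 0.2046) = 0.05 × 0.5406 = 0.0270 km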